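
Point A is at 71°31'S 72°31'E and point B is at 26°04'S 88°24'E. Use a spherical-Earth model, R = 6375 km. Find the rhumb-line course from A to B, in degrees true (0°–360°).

11.7°

Δψ = ln[tan(π/4+φ₂/2)/tan(π/4+φ₁/2)] = +1.3443
Δλ = +0.2772 rad (taken the short way round)
course = atan2(Δλ, Δψ) = 11.65°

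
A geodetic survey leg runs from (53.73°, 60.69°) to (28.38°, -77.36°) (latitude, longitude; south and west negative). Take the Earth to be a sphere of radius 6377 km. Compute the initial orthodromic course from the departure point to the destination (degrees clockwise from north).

N = sin Δλ·cos φ₂ = -0.5881;  D = cos φ₁ sin φ₂ − sin φ₁ cos φ₂ cos Δλ = +0.8087
initial course = atan2(N, D) = 323.97°

324.0°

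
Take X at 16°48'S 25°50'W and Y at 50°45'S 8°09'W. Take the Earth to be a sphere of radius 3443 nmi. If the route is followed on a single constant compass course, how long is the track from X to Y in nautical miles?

2213 nmi

Δψ = ln[tan(π/4+φ₂/2)/tan(π/4+φ₁/2)] = -0.7337;  Δφ = -0.5925 rad,  Δλ = +0.3086 rad
q = Δφ/Δψ = 0.8076
d = R·√(Δφ² + q²Δλ²) = 3443·0.64283 = 2213 nmi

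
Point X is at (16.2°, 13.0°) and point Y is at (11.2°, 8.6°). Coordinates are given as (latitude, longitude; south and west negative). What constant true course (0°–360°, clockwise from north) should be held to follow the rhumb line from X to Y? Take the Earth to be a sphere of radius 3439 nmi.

Meridional parts: M(φ₁)=+0.2866, M(φ₂)=+0.1967 → ΔM = -0.0899;  Δλ = -0.0768 rad
tan C = Δλ / ΔM = +0.8547 → C = 220.52°

220.5°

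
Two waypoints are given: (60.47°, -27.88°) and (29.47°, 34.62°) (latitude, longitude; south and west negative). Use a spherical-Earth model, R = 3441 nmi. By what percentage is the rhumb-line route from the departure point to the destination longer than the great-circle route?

2.8%

Great circle: σ = 0.8941 rad → d_gc = Rσ = 3076.7 nmi
Rhumb: Δφ = -0.5411, Δλ = +1.0908, Δψ = -0.7948, q = Δφ/Δψ = 0.6807 → d_rh = R√(Δφ²+q²Δλ²) = 3161.4 nmi
Excess = (3161.4 − 3076.7) / 3076.7 = 84.7 / 3076.7 = 2.753% ≈ 2.8%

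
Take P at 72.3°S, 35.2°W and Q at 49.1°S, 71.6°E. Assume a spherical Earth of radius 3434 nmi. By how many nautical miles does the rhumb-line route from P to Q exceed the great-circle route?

370 nmi

Great circle: cos σ = sin φ₁ sin φ₂ + cos φ₁ cos φ₂ cos Δλ,  σ = 0.8466 rad → d_gc = 2907.2 nmi
Rhumb line: Δψ = +0.8733, q = Δφ/Δψ = 0.4636, d_rh = R√(Δφ²+q²Δλ²) = 3277.4 nmi
Excess = 3277.4 − 2907.2 = 370.2 ≈ 370 nmi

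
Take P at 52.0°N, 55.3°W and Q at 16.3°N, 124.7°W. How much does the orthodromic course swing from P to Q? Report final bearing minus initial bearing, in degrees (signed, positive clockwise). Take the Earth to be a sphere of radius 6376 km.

-44.4°

At departure: θ₁ = atan2(sin Δλ cos φ₂, cos φ₁ sin φ₂ − sin φ₁ cos φ₂ cos Δλ) = 264.07°
At arrival: θ₂ = atan2(sin Δλ cos φ₁, −cos φ₂ sin φ₁ + sin φ₂ cos φ₁ cos Δλ) = 219.64°
Δθ = θ₂ − θ₁ = -44.4°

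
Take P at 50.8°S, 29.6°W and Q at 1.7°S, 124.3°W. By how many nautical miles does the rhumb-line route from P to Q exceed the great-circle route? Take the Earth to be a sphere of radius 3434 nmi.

180 nmi

Great circle: cos σ = sin φ₁ sin φ₂ + cos φ₁ cos φ₂ cos Δλ,  σ = 1.5996 rad → d_gc = 5492.9 nmi
Rhumb line: Δψ = +1.0029, q = Δφ/Δψ = 0.8545, d_rh = R√(Δφ²+q²Δλ²) = 5672.8 nmi
Excess = 5672.8 − 5492.9 = 179.9 ≈ 180 nmi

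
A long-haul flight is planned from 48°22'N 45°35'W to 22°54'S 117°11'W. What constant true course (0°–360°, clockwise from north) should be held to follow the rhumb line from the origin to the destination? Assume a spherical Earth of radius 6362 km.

Δψ = ln[tan(π/4+φ₂/2)/tan(π/4+φ₁/2)] = -1.3778
Δλ = -1.2497 rad (taken the short way round)
course = atan2(Δλ, Δψ) = 222.21°

222.2°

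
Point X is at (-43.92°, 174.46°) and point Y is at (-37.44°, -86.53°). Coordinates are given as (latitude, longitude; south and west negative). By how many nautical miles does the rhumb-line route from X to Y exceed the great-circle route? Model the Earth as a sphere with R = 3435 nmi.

280 nmi

Great circle: cos σ = sin φ₁ sin φ₂ + cos φ₁ cos φ₂ cos Δλ,  σ = 1.2322 rad → d_gc = 4232.7 nmi
Rhumb line: Δψ = +0.1493, q = Δφ/Δψ = 0.7574, d_rh = R√(Δφ²+q²Δλ²) = 4512.3 nmi
Excess = 4512.3 − 4232.7 = 279.6 ≈ 280 nmi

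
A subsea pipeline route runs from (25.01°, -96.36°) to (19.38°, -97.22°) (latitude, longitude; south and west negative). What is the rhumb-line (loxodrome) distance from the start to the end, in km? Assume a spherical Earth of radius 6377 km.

Δψ = ln[tan(π/4+φ₂/2)/tan(π/4+φ₁/2)] = -0.1062;  Δφ = -0.0983 rad,  Δλ = -0.0150 rad
q = Δφ/Δψ = 0.9254
d = R·√(Δφ² + q²Δλ²) = 6377·0.09924 = 633 km

633 km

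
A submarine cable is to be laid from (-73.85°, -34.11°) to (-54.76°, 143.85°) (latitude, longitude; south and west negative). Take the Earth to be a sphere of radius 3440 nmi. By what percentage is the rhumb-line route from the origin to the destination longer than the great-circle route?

47.9%

Great circle: σ = 0.8968 rad → d_gc = Rσ = 3085.0 nmi
Rhumb: Δφ = +0.3332, Δλ = +3.1060, Δψ = +0.8058, q = Δφ/Δψ = 0.4135 → d_rh = R√(Δφ²+q²Δλ²) = 4563.9 nmi
Excess = (4563.9 − 3085.0) / 3085.0 = 1478.9 / 3085.0 = 47.94% ≈ 47.9%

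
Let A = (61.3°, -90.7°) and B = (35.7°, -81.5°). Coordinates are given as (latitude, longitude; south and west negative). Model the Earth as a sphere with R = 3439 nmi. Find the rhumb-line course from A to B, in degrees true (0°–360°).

167.0°

Meridional parts: M(φ₁)=+1.3633, M(φ₂)=+0.6678 → ΔM = -0.6954;  Δλ = +0.1606 rad
tan C = Δλ / ΔM = -0.2309 → C = 167.00°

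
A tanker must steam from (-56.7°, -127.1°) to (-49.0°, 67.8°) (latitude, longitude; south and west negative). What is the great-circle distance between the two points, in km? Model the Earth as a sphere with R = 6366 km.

cos σ = sin φ₁ sin φ₂ + cos φ₁ cos φ₂ cos Δλ
      = sin(-56.70°)sin(-49.00°) + cos(-56.70°)cos(-49.00°)cos(-165.10°) = 0.2827
σ = 73.578° → d = Rσ = 6366·1.28418 = 8175 km

8175 km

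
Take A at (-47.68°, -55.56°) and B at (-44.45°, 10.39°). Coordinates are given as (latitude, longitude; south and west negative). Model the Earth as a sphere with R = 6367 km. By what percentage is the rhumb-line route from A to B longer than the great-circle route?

Great circle: σ = 0.7761 rad → d_gc = Rσ = 4941.4 km
Rhumb: Δφ = +0.0564, Δλ = +1.1510, Δψ = +0.0813, q = Δφ/Δψ = 0.6936 → d_rh = R√(Δφ²+q²Δλ²) = 5095.5 km
Excess = (5095.5 − 4941.4) / 4941.4 = 154.1 / 4941.4 = 3.12% ≈ 3.1%

3.1%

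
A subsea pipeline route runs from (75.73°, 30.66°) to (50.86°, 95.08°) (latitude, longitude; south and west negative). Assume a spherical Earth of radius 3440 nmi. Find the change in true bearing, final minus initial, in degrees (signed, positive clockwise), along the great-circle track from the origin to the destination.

At departure: θ₁ = atan2(sin Δλ cos φ₂, cos φ₁ sin φ₂ − sin φ₁ cos φ₂ cos Δλ) = 97.30°
At arrival: θ₂ = atan2(sin Δλ cos φ₁, −cos φ₂ sin φ₁ + sin φ₂ cos φ₁ cos Δλ) = 157.21°
Δθ = θ₂ − θ₁ = +59.9°

+59.9°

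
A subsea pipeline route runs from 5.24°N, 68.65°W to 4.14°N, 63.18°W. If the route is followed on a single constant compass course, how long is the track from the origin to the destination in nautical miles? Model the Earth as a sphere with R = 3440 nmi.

334 nmi

Δψ = ln[tan(π/4+φ₂/2)/tan(π/4+φ₁/2)] = -0.0193;  Δφ = -0.0192 rad,  Δλ = +0.0955 rad
q = Δφ/Δψ = 0.9966
d = R·√(Δφ² + q²Δλ²) = 3440·0.09707 = 334 nmi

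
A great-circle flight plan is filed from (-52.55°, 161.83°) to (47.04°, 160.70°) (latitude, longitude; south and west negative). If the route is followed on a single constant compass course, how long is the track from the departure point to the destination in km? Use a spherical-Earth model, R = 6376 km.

Δψ = ln[tan(π/4+φ₂/2)/tan(π/4+φ₁/2)] = +2.0145;  Δφ = +1.7382 rad,  Δλ = -0.0197 rad
q = Δφ/Δψ = 0.8628
d = R·√(Δφ² + q²Δλ²) = 6376·1.73826 = 11083 km

11083 km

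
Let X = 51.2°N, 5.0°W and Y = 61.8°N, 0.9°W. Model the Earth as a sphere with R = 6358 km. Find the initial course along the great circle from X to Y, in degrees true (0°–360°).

10.4°

N = sin Δλ·cos φ₂ = +0.0338;  D = cos φ₁ sin φ₂ − sin φ₁ cos φ₂ cos Δλ = +0.1849
initial course = atan2(N, D) = 10.36°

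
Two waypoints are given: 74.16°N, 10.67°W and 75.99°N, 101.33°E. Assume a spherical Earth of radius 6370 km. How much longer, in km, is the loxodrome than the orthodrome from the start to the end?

466 km

Great circle: cos σ = sin φ₁ sin φ₂ + cos φ₁ cos φ₂ cos Δλ,  σ = 0.4307 rad → d_gc = 2743.8 km
Rhumb line: Δψ = +0.1242, q = Δφ/Δψ = 0.2572, d_rh = R√(Δφ²+q²Δλ²) = 3209.5 km
Excess = 3209.5 − 2743.8 = 465.7 ≈ 466 km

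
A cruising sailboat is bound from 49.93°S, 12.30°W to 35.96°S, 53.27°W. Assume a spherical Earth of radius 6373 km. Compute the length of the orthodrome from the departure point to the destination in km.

cos σ = sin φ₁ sin φ₂ + cos φ₁ cos φ₂ cos Δλ
      = sin(-49.93°)sin(-35.96°) + cos(-49.93°)cos(-35.96°)cos(-40.97°) = 0.8428
σ = 32.564° → d = Rσ = 6373·0.56834 = 3622 km

3622 km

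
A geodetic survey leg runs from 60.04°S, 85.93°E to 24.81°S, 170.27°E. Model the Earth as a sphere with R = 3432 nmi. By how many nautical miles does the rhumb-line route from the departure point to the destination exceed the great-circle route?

Great circle: cos σ = sin φ₁ sin φ₂ + cos φ₁ cos φ₂ cos Δλ,  σ = 1.1503 rad → d_gc = 3947.7 nmi
Rhumb line: Δψ = +0.8711, q = Δφ/Δψ = 0.7058, d_rh = R√(Δφ²+q²Δλ²) = 4143.5 nmi
Excess = 4143.5 − 3947.7 = 195.8 ≈ 196 nmi

196 nmi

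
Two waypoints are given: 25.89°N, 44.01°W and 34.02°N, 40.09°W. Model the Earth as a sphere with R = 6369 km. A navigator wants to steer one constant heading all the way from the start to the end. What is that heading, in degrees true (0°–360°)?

Meridional parts: M(φ₁)=+0.4681, M(φ₂)=+0.6321 → ΔM = +0.1640;  Δλ = +0.0684 rad
tan C = Δλ / ΔM = +0.4172 → C = 22.64°

22.6°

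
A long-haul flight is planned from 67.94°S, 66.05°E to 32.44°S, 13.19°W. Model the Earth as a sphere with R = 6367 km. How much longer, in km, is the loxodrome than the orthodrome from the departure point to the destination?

Great circle: cos σ = sin φ₁ sin φ₂ + cos φ₁ cos φ₂ cos Δλ,  σ = 0.9808 rad → d_gc = 6245.0 km
Rhumb line: Δψ = +1.0360, q = Δφ/Δψ = 0.5980, d_rh = R√(Δφ²+q²Δλ²) = 6579.8 km
Excess = 6579.8 − 6245.0 = 334.8 ≈ 335 km

335 km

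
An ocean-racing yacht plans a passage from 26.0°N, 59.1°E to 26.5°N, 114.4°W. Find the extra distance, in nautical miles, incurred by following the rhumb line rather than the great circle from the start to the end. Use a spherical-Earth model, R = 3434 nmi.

Great circle: cos σ = sin φ₁ sin φ₂ + cos φ₁ cos φ₂ cos Δλ,  σ = 2.2188 rad → d_gc = 7619.3 nmi
Rhumb line: Δψ = +0.0097, q = Δφ/Δψ = 0.8969, d_rh = R√(Δφ²+q²Δλ²) = 9326.3 nmi
Excess = 9326.3 − 7619.3 = 1707.0 ≈ 1707 nmi

1707 nmi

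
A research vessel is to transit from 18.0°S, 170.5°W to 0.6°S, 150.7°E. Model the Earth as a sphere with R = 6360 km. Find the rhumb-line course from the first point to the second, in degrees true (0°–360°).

Δψ = ln[tan(π/4+φ₂/2)/tan(π/4+φ₁/2)] = +0.3090
Δλ = -0.6772 rad (taken the short way round)
course = atan2(Δλ, Δψ) = 294.53°

294.5°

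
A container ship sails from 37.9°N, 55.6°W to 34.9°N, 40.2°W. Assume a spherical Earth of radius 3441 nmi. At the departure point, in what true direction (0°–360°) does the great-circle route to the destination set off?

98.9°

θ = atan2( sin Δλ·cos φ₂ ,  cos φ₁ sin φ₂ − sin φ₁ cos φ₂ cos Δλ )
  = atan2(+0.2178, -0.0342) = 98.94°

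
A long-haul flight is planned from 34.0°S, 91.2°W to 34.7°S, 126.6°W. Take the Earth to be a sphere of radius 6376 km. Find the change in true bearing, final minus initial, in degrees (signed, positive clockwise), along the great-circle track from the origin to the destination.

+20.4°

At departure: θ₁ = atan2(sin Δλ cos φ₂, cos φ₁ sin φ₂ − sin φ₁ cos φ₂ cos Δλ) = 258.46°
At arrival: θ₂ = atan2(sin Δλ cos φ₁, −cos φ₂ sin φ₁ + sin φ₂ cos φ₁ cos Δλ) = 278.88°
Δθ = θ₂ − θ₁ = +20.4°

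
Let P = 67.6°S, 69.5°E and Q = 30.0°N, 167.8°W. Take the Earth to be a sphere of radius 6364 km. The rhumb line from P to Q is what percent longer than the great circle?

Great circle: σ = 2.2660 rad → d_gc = Rσ = 14421.0 km
Rhumb: Δφ = +1.7034, Δλ = +2.1415, Δψ = +2.1688, q = Δφ/Δψ = 0.7854 → d_rh = R√(Δφ²+q²Δλ²) = 15235.1 km
Excess = (15235.1 − 14421.0) / 14421.0 = 814.1 / 14421.0 = 5.645% ≈ 5.6%

5.6%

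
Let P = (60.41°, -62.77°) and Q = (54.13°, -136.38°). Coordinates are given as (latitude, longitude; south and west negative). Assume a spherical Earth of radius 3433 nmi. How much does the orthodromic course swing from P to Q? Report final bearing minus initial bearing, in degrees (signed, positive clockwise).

-64.5°

Initial bearing θ₁ = atan2(sin Δλ cos φ₂, cos φ₁ sin φ₂ − sin φ₁ cos φ₂ cos Δλ) = 294.52°
Final bearing θ₂ = (initial bearing from the destination back to the start) + 180° = 230.06°
Δθ = θ₂ − θ₁ = -64.5°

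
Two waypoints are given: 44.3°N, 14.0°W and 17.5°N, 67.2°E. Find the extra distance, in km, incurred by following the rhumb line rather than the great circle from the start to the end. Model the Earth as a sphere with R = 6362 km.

Great circle: cos σ = sin φ₁ sin φ₂ + cos φ₁ cos φ₂ cos Δλ,  σ = 1.2509 rad → d_gc = 7958.4 km
Rhumb line: Δψ = -0.5539, q = Δφ/Δψ = 0.8445, d_rh = R√(Δφ²+q²Δλ²) = 8174.7 km
Excess = 8174.7 − 7958.4 = 216.3 ≈ 216 km

216 km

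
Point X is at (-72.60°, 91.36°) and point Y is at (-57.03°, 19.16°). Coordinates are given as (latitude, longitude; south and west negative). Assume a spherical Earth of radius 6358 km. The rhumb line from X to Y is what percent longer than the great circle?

Great circle: σ = 0.5542 rad → d_gc = Rσ = 3523.7 km
Rhumb: Δφ = +0.2717, Δλ = -1.2601, Δψ = +0.6595, q = Δφ/Δψ = 0.4120 → d_rh = R√(Δφ²+q²Δλ²) = 3725.9 km
Excess = (3725.9 − 3523.7) / 3523.7 = 202.2 / 3523.7 = 5.74% ≈ 5.7%

5.7%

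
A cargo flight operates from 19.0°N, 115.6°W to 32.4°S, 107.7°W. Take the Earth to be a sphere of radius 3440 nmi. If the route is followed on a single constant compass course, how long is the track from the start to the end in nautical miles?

Rhumb course C = atan2(Δλ, Δψ) with Δψ = ln[tan(π/4+φ₂/2)/tan(π/4+φ₁/2)] = -0.9361, Δλ = +0.1379 → C = 171.62°
d = R·|Δφ| / |cos C| = 3440·0.89710 / 0.98933 = 3119 nmi

3119 nmi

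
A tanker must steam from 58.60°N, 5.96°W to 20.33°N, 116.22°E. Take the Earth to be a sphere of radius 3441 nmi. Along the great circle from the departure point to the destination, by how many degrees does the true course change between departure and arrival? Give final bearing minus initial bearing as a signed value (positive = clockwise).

Initial bearing θ₁ = atan2(sin Δλ cos φ₂, cos φ₁ sin φ₂ − sin φ₁ cos φ₂ cos Δλ) = 52.58°
Final bearing θ₂ = (initial bearing from the destination back to the start) + 180° = 153.82°
Δθ = θ₂ − θ₁ = +101.2°

+101.2°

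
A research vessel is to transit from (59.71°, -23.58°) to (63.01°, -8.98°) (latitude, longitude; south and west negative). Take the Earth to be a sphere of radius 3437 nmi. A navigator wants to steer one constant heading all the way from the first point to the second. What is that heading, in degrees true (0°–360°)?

Meridional parts: M(φ₁)=+1.3069, M(φ₂)=+1.4272 → ΔM = +0.1203;  Δλ = +0.2548 rad
tan C = Δλ / ΔM = +2.1183 → C = 64.73°

64.7°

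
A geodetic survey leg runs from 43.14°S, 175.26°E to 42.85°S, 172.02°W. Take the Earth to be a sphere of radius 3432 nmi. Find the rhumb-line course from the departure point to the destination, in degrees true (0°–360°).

88.2°

Meridional parts: M(φ₁)=-0.8362, M(φ₂)=-0.8293 → ΔM = +0.0069;  Δλ = +0.2220 rad
tan C = Δλ / ΔM = +32.0812 → C = 88.21°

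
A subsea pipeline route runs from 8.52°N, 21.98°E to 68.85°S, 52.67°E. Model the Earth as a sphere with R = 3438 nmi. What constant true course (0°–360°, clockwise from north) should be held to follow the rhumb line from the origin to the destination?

163.7°

Δψ = ln[tan(π/4+φ₂/2)/tan(π/4+φ₁/2)] = -1.8275
Δλ = +0.5356 rad (taken the short way round)
course = atan2(Δλ, Δψ) = 163.66°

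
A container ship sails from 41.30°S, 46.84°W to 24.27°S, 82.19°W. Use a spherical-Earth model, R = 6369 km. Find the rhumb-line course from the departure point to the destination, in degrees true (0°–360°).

300.0°

Δψ = ln[tan(π/4+φ₂/2)/tan(π/4+φ₁/2)] = +0.3560
Δλ = -0.6170 rad (taken the short way round)
course = atan2(Δλ, Δψ) = 299.98°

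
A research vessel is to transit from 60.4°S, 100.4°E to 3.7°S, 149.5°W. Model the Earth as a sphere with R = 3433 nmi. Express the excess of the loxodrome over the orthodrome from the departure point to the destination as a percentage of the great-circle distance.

6.8%

Great circle: σ = 1.6843 rad → d_gc = Rσ = 5782.3 nmi
Rhumb: Δφ = +0.9896, Δλ = +1.9216, Δψ = +1.2664, q = Δφ/Δψ = 0.7814 → d_rh = R√(Δφ²+q²Δλ²) = 6173.8 nmi
Excess = (6173.8 − 5782.3) / 5782.3 = 391.5 / 5782.3 = 6.77% ≈ 6.8%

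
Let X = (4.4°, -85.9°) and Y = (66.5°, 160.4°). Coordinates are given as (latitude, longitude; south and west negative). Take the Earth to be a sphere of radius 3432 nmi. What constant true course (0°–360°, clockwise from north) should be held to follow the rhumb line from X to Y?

307.0°

Δψ = ln[tan(π/4+φ₂/2)/tan(π/4+φ₁/2)] = +1.4933
Δλ = -1.9844 rad (taken the short way round)
course = atan2(Δλ, Δψ) = 306.96°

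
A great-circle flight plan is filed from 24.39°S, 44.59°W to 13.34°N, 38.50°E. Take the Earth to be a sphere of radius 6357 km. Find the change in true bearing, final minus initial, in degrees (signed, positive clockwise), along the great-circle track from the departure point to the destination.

Initial bearing θ₁ = atan2(sin Δλ cos φ₂, cos φ₁ sin φ₂ − sin φ₁ cos φ₂ cos Δλ) = 75.02°
Final bearing θ₂ = (initial bearing from the destination back to the start) + 180° = 64.72°
Δθ = θ₂ − θ₁ = -10.3°

-10.3°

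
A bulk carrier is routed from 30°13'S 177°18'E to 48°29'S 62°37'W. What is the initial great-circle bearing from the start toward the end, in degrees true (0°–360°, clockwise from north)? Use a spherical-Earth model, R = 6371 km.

θ = atan2( sin Δλ·cos φ₂ ,  cos φ₁ sin φ₂ − sin φ₁ cos φ₂ cos Δλ )
  = atan2(+0.5736, -0.8142) = 144.84°

144.8°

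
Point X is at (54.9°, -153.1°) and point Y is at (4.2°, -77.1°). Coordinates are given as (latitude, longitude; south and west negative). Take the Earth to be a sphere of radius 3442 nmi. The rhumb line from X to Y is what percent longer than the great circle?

2.4%

Great circle: σ = 1.3708 rad → d_gc = Rσ = 4718.3 nmi
Rhumb: Δφ = -0.8849, Δλ = +1.3265, Δψ = -1.0778, q = Δφ/Δψ = 0.8210 → d_rh = R√(Δφ²+q²Δλ²) = 4829.8 nmi
Excess = (4829.8 − 4718.3) / 4718.3 = 111.5 / 4718.3 = 2.36% ≈ 2.4%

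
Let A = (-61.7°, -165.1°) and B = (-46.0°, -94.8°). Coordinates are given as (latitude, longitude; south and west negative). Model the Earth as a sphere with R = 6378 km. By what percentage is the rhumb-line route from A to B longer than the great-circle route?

4.5%

Great circle: σ = 0.7312 rad → d_gc = Rσ = 4663.55 km
Rhumb: Δφ = +0.2740, Δλ = +1.2270, Δψ = +0.4716, q = Δφ/Δψ = 0.5810 → d_rh = R√(Δφ²+q²Δλ²) = 4871.15 km
Excess = (4871.15 − 4663.55) / 4663.55 = 207.60 / 4663.55 = 4.452% ≈ 4.5%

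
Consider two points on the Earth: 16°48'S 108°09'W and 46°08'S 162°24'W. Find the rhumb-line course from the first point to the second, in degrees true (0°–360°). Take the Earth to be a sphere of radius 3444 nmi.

Δψ = ln[tan(π/4+φ₂/2)/tan(π/4+φ₁/2)] = -0.6121
Δλ = -0.9468 rad (taken the short way round)
course = atan2(Δλ, Δψ) = 237.12°

237.1°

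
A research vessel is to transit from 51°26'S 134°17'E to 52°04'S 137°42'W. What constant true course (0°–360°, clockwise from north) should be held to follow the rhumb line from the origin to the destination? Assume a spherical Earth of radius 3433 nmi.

Δψ = ln[tan(π/4+φ₂/2)/tan(π/4+φ₁/2)] = -0.0179
Δλ = +1.5362 rad (taken the short way round)
course = atan2(Δλ, Δψ) = 90.67°

90.7°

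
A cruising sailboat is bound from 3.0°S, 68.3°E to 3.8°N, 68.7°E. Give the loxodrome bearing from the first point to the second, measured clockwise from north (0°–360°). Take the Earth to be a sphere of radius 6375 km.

Meridional parts: M(φ₁)=-0.0524, M(φ₂)=+0.0664 → ΔM = +0.1188;  Δλ = +0.0070 rad
tan C = Δλ / ΔM = +0.0588 → C = 3.36°

3.4°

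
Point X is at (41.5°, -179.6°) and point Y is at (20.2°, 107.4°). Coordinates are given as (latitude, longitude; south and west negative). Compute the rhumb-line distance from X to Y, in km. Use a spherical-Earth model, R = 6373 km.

Rhumb course C = atan2(Δλ, Δψ) with Δψ = ln[tan(π/4+φ₂/2)/tan(π/4+φ₁/2)] = -0.4374, Δλ = -1.2741 → C = 251.05°
d = R·|Δφ| / |cos C| = 6373·0.37176 / 0.32469 = 7297 km

7297 km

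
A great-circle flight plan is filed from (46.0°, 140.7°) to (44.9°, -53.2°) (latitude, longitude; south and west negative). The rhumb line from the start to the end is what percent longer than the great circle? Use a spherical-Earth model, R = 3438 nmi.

32.0%

Great circle: σ = 1.5407 rad → d_gc = Rσ = 5296.8 nmi
Rhumb: Δφ = -0.0192, Δλ = +2.8990, Δψ = -0.0274, q = Δφ/Δψ = 0.7015 → d_rh = R√(Δφ²+q²Δλ²) = 6992.0 nmi
Excess = (6992.0 − 5296.8) / 5296.8 = 1695.2 / 5296.8 = 32.00% ≈ 32.0%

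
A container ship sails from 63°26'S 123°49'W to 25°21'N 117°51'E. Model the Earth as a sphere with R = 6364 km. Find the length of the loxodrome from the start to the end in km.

Rhumb course C = atan2(Δλ, Δψ) with Δψ = ln[tan(π/4+φ₂/2)/tan(π/4+φ₁/2)] = +1.9012, Δλ = -2.0653 → C = 312.63°
d = R·|Δφ| / |cos C| = 6364·1.54956 / 0.67727 = 14560 km

14560 km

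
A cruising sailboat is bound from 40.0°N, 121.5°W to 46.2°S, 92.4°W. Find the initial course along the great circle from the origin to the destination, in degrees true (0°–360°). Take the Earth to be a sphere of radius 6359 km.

N = sin Δλ·cos φ₂ = +0.3366;  D = cos φ₁ sin φ₂ − sin φ₁ cos φ₂ cos Δλ = -0.9416
initial course = atan2(N, D) = 160.33°

160.3°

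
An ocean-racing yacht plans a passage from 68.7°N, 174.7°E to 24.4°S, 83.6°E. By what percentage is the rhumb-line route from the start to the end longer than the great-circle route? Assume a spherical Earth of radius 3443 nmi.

3.1%

Great circle: σ = 1.9728 rad → d_gc = Rσ = 6792.3 nmi
Rhumb: Δφ = -1.6249, Δλ = -1.5900, Δψ = -2.1104, q = Δφ/Δψ = 0.7699 → d_rh = R√(Δφ²+q²Δλ²) = 7004.6 nmi
Excess = (7004.6 − 6792.3) / 6792.3 = 212.3 / 6792.3 = 3.13% ≈ 3.1%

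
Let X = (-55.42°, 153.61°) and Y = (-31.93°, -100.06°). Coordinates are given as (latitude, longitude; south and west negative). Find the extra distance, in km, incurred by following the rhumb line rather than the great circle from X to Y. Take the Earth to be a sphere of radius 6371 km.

711 km

Great circle: cos σ = sin φ₁ sin φ₂ + cos φ₁ cos φ₂ cos Δλ,  σ = 1.2661 rad → d_gc = 8066.3 km
Rhumb line: Δψ = +0.5785, q = Δφ/Δψ = 0.7087, d_rh = R√(Δφ²+q²Δλ²) = 8776.9 km
Excess = 8776.9 − 8066.3 = 710.6 ≈ 711 km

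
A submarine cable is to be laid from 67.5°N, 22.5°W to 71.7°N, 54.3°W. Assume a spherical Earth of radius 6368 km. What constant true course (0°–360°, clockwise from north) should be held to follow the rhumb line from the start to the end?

Meridional parts: M(φ₁)=+1.6149, M(φ₂)=+1.8259 → ΔM = +0.2110;  Δλ = -0.5550 rad
tan C = Δλ / ΔM = -2.6300 → C = 290.82°

290.8°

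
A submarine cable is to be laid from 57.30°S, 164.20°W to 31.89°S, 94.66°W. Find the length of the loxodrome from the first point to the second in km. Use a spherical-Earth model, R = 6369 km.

6066 km

Δψ = ln[tan(π/4+φ₂/2)/tan(π/4+φ₁/2)] = +0.6386;  Δφ = +0.4435 rad,  Δλ = +1.2137 rad
q = Δφ/Δψ = 0.6945
d = R·√(Δφ² + q²Δλ²) = 6369·0.95248 = 6066 km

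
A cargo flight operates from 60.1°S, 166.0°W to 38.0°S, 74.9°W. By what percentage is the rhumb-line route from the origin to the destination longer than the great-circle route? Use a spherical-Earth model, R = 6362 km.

Great circle: σ = 1.0167 rad → d_gc = Rσ = 6468.3 km
Rhumb: Δφ = +0.3857, Δλ = +1.5900, Δψ = +0.6025, q = Δφ/Δψ = 0.6402 → d_rh = R√(Δφ²+q²Δλ²) = 6925.6 km
Excess = (6925.6 − 6468.3) / 6468.3 = 457.3 / 6468.3 = 7.07% ≈ 7.1%

7.1%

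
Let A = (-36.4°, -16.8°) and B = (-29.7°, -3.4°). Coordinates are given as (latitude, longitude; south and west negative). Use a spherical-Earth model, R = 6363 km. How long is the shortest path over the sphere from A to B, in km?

cos σ = sin φ₁ sin φ₂ + cos φ₁ cos φ₂ cos Δλ
      = sin(-36.40°)sin(-29.70°) + cos(-36.40°)cos(-29.70°)cos(13.40°) = 0.9741
σ = 13.059° → d = Rσ = 6363·0.22793 = 1450 km

1450 km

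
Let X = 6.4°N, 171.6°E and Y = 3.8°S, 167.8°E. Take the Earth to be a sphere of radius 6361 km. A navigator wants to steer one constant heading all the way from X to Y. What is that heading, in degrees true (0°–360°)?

200.4°

Δψ = ln[tan(π/4+φ₂/2)/tan(π/4+φ₁/2)] = -0.1783
Δλ = -0.0663 rad (taken the short way round)
course = atan2(Δλ, Δψ) = 200.40°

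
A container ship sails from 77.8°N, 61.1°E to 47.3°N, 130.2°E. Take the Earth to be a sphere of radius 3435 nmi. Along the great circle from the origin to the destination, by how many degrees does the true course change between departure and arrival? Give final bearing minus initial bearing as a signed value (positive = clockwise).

At departure: θ₁ = atan2(sin Δλ cos φ₂, cos φ₁ sin φ₂ − sin φ₁ cos φ₂ cos Δλ) = 97.30°
At arrival: θ₂ = atan2(sin Δλ cos φ₁, −cos φ₂ sin φ₁ + sin φ₂ cos φ₁ cos Δλ) = 162.00°
Δθ = θ₂ − θ₁ = +64.7°

+64.7°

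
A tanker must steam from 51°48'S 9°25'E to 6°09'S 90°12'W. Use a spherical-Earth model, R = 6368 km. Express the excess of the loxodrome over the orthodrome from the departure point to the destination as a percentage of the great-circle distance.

4.3%

Great circle: σ = 1.5893 rad → d_gc = Rσ = 10120.8 km
Rhumb: Δφ = +0.7967, Δλ = -1.7386, Δψ = +0.9530, q = Δφ/Δψ = 0.8361 → d_rh = R√(Δφ²+q²Δλ²) = 10556.0 km
Excess = (10556.0 − 10120.8) / 10120.8 = 435.2 / 10120.8 = 4.30% ≈ 4.3%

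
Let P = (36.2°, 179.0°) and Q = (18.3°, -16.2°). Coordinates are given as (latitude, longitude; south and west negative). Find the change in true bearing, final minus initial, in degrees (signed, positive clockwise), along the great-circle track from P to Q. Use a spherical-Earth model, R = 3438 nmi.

+147.9°

Initial bearing θ₁ = atan2(sin Δλ cos φ₂, cos φ₁ sin φ₂ − sin φ₁ cos φ₂ cos Δλ) = 17.40°
Final bearing θ₂ = (initial bearing from the destination back to the start) + 180° = 165.28°
Δθ = θ₂ − θ₁ = +147.9°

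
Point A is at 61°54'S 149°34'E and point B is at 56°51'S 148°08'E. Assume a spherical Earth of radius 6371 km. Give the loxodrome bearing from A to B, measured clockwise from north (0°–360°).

351.8°

Δψ = ln[tan(π/4+φ₂/2)/tan(π/4+φ₁/2)] = +0.1734
Δλ = -0.0250 rad (taken the short way round)
course = atan2(Δλ, Δψ) = 351.79°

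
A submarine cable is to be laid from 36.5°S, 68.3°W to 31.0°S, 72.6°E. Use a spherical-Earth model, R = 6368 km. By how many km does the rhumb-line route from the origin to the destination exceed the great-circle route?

1556 km

Great circle: cos σ = sin φ₁ sin φ₂ + cos φ₁ cos φ₂ cos Δλ,  σ = 1.8012 rad → d_gc = 11470.0 km
Rhumb line: Δψ = +0.1155, q = Δφ/Δψ = 0.8309, d_rh = R√(Δφ²+q²Δλ²) = 13025.7 km
Excess = 13025.7 − 11470.0 = 1555.7 ≈ 1556 km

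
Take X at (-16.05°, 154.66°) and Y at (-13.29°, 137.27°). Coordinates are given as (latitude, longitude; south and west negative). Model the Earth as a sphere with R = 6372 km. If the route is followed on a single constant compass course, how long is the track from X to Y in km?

Rhumb course C = atan2(Δλ, Δψ) with Δψ = ln[tan(π/4+φ₂/2)/tan(π/4+φ₁/2)] = +0.0498, Δλ = -0.3035 → C = 279.32°
d = R·|Δφ| / |cos C| = 6372·0.04817 / 0.16191 = 1896 km

1896 km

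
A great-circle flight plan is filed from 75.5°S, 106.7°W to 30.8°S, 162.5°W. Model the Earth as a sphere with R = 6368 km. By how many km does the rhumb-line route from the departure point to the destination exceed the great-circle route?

Great circle: cos σ = sin φ₁ sin φ₂ + cos φ₁ cos φ₂ cos Δλ,  σ = 0.9064 rad → d_gc = 5771.7 km
Rhumb line: Δψ = +1.4964, q = Δφ/Δψ = 0.5214, d_rh = R√(Δφ²+q²Δλ²) = 5927.6 km
Excess = 5927.6 − 5771.7 = 155.9 ≈ 156 km

156 km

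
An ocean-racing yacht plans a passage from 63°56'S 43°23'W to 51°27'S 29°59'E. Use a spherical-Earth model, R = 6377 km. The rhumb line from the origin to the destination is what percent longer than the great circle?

Great circle: σ = 0.6747 rad → d_gc = Rσ = 4302.5 km
Rhumb: Δφ = +0.2179, Δλ = +1.2805, Δψ = +0.4126, q = Δφ/Δψ = 0.5281 → d_rh = R√(Δφ²+q²Δλ²) = 4530.3 km
Excess = (4530.3 − 4302.5) / 4302.5 = 227.8 / 4302.5 = 5.29% ≈ 5.3%

5.3%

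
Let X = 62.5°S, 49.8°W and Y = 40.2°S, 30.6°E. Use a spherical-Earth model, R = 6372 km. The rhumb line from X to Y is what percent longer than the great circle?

5.6%

Great circle: σ = 0.8875 rad → d_gc = Rσ = 5655.2 km
Rhumb: Δφ = +0.3892, Δλ = +1.4032, Δψ = +0.6403, q = Δφ/Δψ = 0.6079 → d_rh = R√(Δφ²+q²Δλ²) = 5974.5 km
Excess = (5974.5 − 5655.2) / 5655.2 = 319.3 / 5655.2 = 5.646% ≈ 5.6%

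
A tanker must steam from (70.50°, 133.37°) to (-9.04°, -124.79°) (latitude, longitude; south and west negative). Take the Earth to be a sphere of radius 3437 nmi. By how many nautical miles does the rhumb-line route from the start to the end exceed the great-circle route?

Great circle: cos σ = sin φ₁ sin φ₂ + cos φ₁ cos φ₂ cos Δλ,  σ = 1.7883 rad → d_gc = 6146.2 nmi
Rhumb line: Δψ = -1.9197, q = Δφ/Δψ = 0.7232, d_rh = R√(Δφ²+q²Δλ²) = 6502.6 nmi
Excess = 6502.6 − 6146.2 = 356.4 ≈ 356 nmi

356 nmi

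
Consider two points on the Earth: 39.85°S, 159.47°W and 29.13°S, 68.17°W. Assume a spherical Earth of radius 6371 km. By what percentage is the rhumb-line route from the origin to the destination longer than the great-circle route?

4.2%

Great circle: σ = 1.2695 rad → d_gc = Rσ = 8088.3 km
Rhumb: Δφ = +0.1871, Δλ = +1.5935, Δψ = +0.2276, q = Δφ/Δψ = 0.8219 → d_rh = R√(Δφ²+q²Δλ²) = 8428.5 km
Excess = (8428.5 − 8088.3) / 8088.3 = 340.2 / 8088.3 = 4.21% ≈ 4.2%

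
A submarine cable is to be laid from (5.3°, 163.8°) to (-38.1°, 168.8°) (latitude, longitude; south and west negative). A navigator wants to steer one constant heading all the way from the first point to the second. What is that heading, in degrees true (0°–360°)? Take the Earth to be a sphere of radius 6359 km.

Δψ = ln[tan(π/4+φ₂/2)/tan(π/4+φ₁/2)] = -0.8128
Δλ = +0.0873 rad (taken the short way round)
course = atan2(Δλ, Δψ) = 173.87°

173.9°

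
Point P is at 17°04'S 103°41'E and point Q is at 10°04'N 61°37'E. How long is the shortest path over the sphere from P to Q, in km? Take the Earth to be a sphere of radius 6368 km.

5518 km

Haversine: a = sin²(Δφ/2)+cos φ₁ cos φ₂ sin²(Δλ/2) = 0.17627;  σ = 2·atan2(√a,√(1−a))
σ = 49.650° → d = Rσ = 6368·0.86656 = 5518 km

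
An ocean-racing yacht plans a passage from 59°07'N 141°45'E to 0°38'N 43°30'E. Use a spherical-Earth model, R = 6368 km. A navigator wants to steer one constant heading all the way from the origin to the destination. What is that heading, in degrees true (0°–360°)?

Meridional parts: M(φ₁)=+1.2865, M(φ₂)=+0.0111 → ΔM = -1.2755;  Δλ = -1.7148 rad
tan C = Δλ / ΔM = +1.3444 → C = 233.36°

233.4°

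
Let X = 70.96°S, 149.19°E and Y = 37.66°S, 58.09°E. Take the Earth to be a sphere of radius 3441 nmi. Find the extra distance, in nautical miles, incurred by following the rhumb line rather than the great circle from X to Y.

263 nmi

Great circle: cos σ = sin φ₁ sin φ₂ + cos φ₁ cos φ₂ cos Δλ,  σ = 0.9611 rad → d_gc = 3307.3 nmi
Rhumb line: Δψ = +1.0751, q = Δφ/Δψ = 0.5406, d_rh = R√(Δφ²+q²Δλ²) = 3570.4 nmi
Excess = 3570.4 − 3307.3 = 263.1 ≈ 263 nmi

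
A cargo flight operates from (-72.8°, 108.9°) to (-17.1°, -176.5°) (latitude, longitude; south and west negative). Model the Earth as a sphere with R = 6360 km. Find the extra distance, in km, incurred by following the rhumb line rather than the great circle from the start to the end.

Great circle: cos σ = sin φ₁ sin φ₂ + cos φ₁ cos φ₂ cos Δλ,  σ = 1.2069 rad → d_gc = 7675.7 km
Rhumb line: Δψ = +1.5859, q = Δφ/Δψ = 0.6130, d_rh = R√(Δφ²+q²Δλ²) = 7999.6 km
Excess = 7999.6 − 7675.7 = 323.9 ≈ 324 km

324 km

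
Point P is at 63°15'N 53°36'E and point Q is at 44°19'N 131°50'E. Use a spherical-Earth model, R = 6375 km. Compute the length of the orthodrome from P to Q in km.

5163 km

Haversine: a = sin²(Δφ/2)+cos φ₁ cos φ₂ sin²(Δλ/2) = 0.15524;  σ = 2·atan2(√a,√(1−a))
σ = 46.407° → d = Rσ = 6375·0.80996 = 5163 km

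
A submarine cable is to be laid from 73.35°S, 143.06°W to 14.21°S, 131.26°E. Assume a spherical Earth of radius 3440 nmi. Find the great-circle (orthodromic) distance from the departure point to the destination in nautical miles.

cos σ = sin φ₁ sin φ₂ + cos φ₁ cos φ₂ cos Δλ
      = sin(-73.35°)sin(-14.21°) + cos(-73.35°)cos(-14.21°)cos(-85.68°) = 0.2561
σ = 75.161° → d = Rσ = 3440·1.31180 = 4513 nmi

4513 nmi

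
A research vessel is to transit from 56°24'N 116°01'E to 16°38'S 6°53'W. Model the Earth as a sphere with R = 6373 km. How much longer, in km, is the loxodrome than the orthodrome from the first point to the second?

Great circle: cos σ = sin φ₁ sin φ₂ + cos φ₁ cos φ₂ cos Δλ,  σ = 2.1252 rad → d_gc = 13543.9 km
Rhumb line: Δψ = -1.4921, q = Δφ/Δψ = 0.8543, d_rh = R√(Δφ²+q²Δλ²) = 14225.9 km
Excess = 14225.9 − 13543.9 = 682.0 ≈ 682 km

682 km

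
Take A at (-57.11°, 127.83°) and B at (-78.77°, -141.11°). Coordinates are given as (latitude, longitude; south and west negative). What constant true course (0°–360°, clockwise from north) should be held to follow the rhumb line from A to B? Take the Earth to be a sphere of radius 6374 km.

Meridional parts: M(φ₁)=-1.2202, M(φ₂)=-2.3196 → ΔM = -1.0994;  Δλ = +1.5893 rad
tan C = Δλ / ΔM = -1.4456 → C = 124.67°

124.7°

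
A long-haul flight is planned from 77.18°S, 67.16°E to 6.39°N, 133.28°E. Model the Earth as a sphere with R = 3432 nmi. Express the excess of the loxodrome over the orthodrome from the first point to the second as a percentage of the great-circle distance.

2.6%

Great circle: σ = 1.5901 rad → d_gc = Rσ = 5457.1 nmi
Rhumb: Δφ = +1.4586, Δλ = +1.1540, Δψ = +2.2979, q = Δφ/Δψ = 0.6347 → d_rh = R√(Δφ²+q²Δλ²) = 5601.6 nmi
Excess = (5601.6 − 5457.1) / 5457.1 = 144.5 / 5457.1 = 2.648% ≈ 2.6%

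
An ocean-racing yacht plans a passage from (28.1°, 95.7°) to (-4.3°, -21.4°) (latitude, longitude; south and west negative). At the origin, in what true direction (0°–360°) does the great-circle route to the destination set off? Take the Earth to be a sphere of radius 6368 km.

N = sin Δλ·cos φ₂ = -0.8877;  D = cos φ₁ sin φ₂ − sin φ₁ cos φ₂ cos Δλ = +0.1478
initial course = atan2(N, D) = 279.45°

279.5°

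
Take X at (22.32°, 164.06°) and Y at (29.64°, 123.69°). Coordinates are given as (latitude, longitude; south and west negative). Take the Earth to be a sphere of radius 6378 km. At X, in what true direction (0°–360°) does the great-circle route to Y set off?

290.1°

θ = atan2( sin Δλ·cos φ₂ ,  cos φ₁ sin φ₂ − sin φ₁ cos φ₂ cos Δλ )
  = atan2(-0.5630, +0.2060) = 290.10°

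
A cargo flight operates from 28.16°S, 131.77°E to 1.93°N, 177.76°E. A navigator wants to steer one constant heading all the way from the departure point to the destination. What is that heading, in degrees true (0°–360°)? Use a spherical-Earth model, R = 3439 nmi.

55.8°

Meridional parts: M(φ₁)=-0.5126, M(φ₂)=+0.0337 → ΔM = +0.5462;  Δλ = +0.8027 rad
tan C = Δλ / ΔM = +1.4694 → C = 55.76°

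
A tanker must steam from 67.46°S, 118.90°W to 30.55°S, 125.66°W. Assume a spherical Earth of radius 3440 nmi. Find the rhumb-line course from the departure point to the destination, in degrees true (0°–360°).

353.6°

Meridional parts: M(φ₁)=-1.6131, M(φ₂)=-0.5604 → ΔM = +1.0526;  Δλ = -0.1180 rad
tan C = Δλ / ΔM = -0.1121 → C = 353.60°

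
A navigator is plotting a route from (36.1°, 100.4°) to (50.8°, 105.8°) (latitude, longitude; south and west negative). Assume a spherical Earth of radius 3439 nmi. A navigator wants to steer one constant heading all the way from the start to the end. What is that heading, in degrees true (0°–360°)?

Meridional parts: M(φ₁)=+0.6764, M(φ₂)=+1.0326 → ΔM = +0.3562;  Δλ = +0.0942 rad
tan C = Δλ / ΔM = +0.2646 → C = 14.82°

14.8°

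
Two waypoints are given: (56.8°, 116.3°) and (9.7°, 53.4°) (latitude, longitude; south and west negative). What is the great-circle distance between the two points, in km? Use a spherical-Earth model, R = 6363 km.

cos σ = sin φ₁ sin φ₂ + cos φ₁ cos φ₂ cos Δλ
      = sin(56.80°)sin(9.70°) + cos(56.80°)cos(9.70°)cos(-62.90°) = 0.3869
σ = 67.241° → d = Rσ = 6363·1.17357 = 7467 km

7467 km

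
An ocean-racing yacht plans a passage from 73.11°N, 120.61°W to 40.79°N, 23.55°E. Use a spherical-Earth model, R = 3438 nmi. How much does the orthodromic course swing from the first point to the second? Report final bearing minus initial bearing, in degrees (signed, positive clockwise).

+139.3°

Initial bearing θ₁ = atan2(sin Δλ cos φ₂, cos φ₁ sin φ₂ − sin φ₁ cos φ₂ cos Δλ) = 29.70°
Final bearing θ₂ = (initial bearing from the destination back to the start) + 180° = 169.04°
Δθ = θ₂ − θ₁ = +139.3°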